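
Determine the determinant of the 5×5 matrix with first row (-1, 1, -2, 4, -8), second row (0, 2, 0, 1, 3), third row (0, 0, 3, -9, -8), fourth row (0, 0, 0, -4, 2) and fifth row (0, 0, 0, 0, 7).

The determinant is 168.

The matrix is upper triangular, so the determinant is the product of the diagonal entries:
det = (-1) · (2) · (3) · (-4) · (7) = 168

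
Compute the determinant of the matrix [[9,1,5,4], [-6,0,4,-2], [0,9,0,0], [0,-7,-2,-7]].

4050

Expand along row 3 (it has 3 zeros):
  − (9) · M_32   where M_32 = det([9 5 4; -6 4 -2; 0 -2 -7]) = -450
det = (-1)·(9)·(-450) = 4050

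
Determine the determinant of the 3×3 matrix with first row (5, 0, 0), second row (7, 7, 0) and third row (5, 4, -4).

The matrix is lower triangular, so the determinant is the product of the diagonal entries:
det = (5) · (7) · (-4) = -140

-140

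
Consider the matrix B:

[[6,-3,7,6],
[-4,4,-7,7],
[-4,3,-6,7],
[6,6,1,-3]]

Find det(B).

Expand along row 1:
  + (6) · M_11   where M_11 = det([4 -7 7; 3 -6 7; 6 1 -3]) = -40
  − (-3) · M_12   where M_12 = det([-4 -7 7; -4 -6 7; 6 1 -3]) = -30
  + (7) · M_13   where M_13 = det([-4 4 7; -4 3 7; 6 6 -3]) = 30
  − (6) · M_14   where M_14 = det([-4 4 -7; -4 3 -6; 6 6 1]) = 10
det = (+1)·(6)·(-40) + (-1)·(-3)·(-30) + (+1)·(7)·(30) + (-1)·(6)·(10) = -180

-180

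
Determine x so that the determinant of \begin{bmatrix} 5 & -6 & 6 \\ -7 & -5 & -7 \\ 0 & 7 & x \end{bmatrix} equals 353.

Expanding along the column containing x, det(B) is linear in x: det(B) = (-67)·x + (-49).
Set (-67)·x + (-49) = 353  ⇒  (-67)·x = 402  ⇒  x = -6.

-6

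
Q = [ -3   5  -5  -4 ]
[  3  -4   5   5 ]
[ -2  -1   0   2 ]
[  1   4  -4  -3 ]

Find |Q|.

Expand along row 3 (it has 1 zero):
  + (-2) · M_31   where M_31 = det([5 -5 -4; -4 5 5; 4 -4 -3]) = 1
  − (-1) · M_32   where M_32 = det([-3 -5 -4; 3 5 5; 1 -4 -3]) = -17
  − (2) · M_34   where M_34 = det([-3 5 -5; 3 -4 5; 1 4 -4]) = 17
det = (+1)·(-2)·(1) + (-1)·(-1)·(-17) + (-1)·(2)·(17) = -53

-53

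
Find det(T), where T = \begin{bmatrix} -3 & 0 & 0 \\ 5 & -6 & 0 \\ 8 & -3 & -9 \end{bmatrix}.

T is lower triangular, so det(T) is the product of the diagonal entries:
det = (-3) · (-6) · (-9) = -162

det(T) = -162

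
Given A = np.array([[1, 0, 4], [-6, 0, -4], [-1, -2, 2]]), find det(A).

40

Expand along column 2:
  − (-2) · |1 4; -6 -4| = −(-2)·(-4 − (-24)) = 40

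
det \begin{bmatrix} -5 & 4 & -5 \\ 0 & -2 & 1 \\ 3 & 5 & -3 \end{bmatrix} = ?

Expand along row 2:
  + (-2) · |-5 -5; 3 -3| = (-2)·(15 − (-15)) = -60
  − 1 · |-5 4; 3 5| = −1·(-25 − 12) = 37
Sum: (-60) + (37) = -23

-23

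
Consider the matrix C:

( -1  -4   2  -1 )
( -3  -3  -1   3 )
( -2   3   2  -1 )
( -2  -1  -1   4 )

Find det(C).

Expand along row 1:
  + (-1) · M_11   where M_11 = det([-3 -1 3; 3 2 -1; -1 -1 4]) = -13
  − (-4) · M_12   where M_12 = det([-3 -1 3; -2 2 -1; -2 -1 4]) = -13
  + (2) · M_13   where M_13 = det([-3 -3 3; -2 3 -1; -2 -1 4]) = -39
  − (-1) · M_14   where M_14 = det([-3 -3 -1; -2 3 2; -2 -1 -1]) = 13
det = (+1)·(-1)·(-13) + (-1)·(-4)·(-13) + (+1)·(2)·(-39) + (-1)·(-1)·(13) = -104

|C| = -104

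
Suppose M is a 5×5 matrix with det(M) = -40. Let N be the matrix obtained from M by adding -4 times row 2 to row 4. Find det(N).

Adding a multiple of one row to another leaves the determinant unchanged.
det(N) = (1)·(-40) = -40

det(N) = -40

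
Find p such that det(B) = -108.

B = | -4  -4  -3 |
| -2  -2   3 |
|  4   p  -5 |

Expanding along the column containing p, det(B) is linear in p: det(B) = (18)·p + (-72).
Set (18)·p + (-72) = -108  ⇒  (18)·p = -36  ⇒  p = -2.

-2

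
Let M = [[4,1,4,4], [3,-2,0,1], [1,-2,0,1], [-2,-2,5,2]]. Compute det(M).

|M| = 74

Expand along column 3 (it has 2 zeros):
  + (4) · M_13   where M_13 = det([3 -2 1; 1 -2 1; -2 -2 2]) = -4
  − (5) · M_43   where M_43 = det([4 1 4; 3 -2 1; 1 -2 1]) = -18
det = (+1)·(4)·(-4) + (-1)·(5)·(-18) = 74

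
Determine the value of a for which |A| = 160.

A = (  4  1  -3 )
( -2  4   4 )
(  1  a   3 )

a = -9

Expanding along the row containing a, det(A) is linear in a: det(A) = (-10)·a + (70).
Set (-10)·a + (70) = 160  ⇒  (-10)·a = 90  ⇒  a = -9.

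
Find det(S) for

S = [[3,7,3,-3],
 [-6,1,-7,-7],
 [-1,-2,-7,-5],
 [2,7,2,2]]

det(S) = -1580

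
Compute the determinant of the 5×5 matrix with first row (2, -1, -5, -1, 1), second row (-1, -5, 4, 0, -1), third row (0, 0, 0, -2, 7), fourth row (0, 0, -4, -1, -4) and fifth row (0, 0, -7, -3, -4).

The matrix is block upper-triangular with a 2×2 block and a 3×3 block on the diagonal, so its determinant equals the product of the determinants of the diagonal blocks.
det of the 2×2 block = -11
det of the 3×3 block = 11
det = (-11)·(11) = -121

-121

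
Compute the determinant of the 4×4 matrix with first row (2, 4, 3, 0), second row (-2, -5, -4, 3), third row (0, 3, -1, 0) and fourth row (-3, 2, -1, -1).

The determinant is 103.

Expand along row 3 (it has 2 zeros):
  − (3) · M_32   where M_32 = det([2 3 0; -2 -4 3; -3 -1 -1]) = -19
  + (-1) · M_33   where M_33 = det([2 4 0; -2 -5 3; -3 2 -1]) = -46
det = (-1)·(3)·(-19) + (+1)·(-1)·(-46) = 103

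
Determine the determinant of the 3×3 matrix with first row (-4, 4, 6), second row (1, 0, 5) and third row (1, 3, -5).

The determinant is 118.

Expand along column 2:
  − 4 · |1 5; 1 -5| = −4·(-5 − 5) = 40
  − 3 · |-4 6; 1 5| = −3·(-20 − 6) = 78
Sum: (40) + (78) = 118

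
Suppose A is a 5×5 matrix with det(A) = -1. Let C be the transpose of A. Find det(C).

-1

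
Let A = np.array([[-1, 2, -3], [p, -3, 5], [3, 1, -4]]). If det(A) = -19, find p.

Expanding along the row containing p, det(A) is linear in p: det(A) = (5)·p + (-4).
Set (5)·p + (-4) = -19  ⇒  (5)·p = -15  ⇒  p = -3.

-3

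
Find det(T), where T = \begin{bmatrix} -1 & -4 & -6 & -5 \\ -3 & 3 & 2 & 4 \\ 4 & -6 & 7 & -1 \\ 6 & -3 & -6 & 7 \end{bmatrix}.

-2690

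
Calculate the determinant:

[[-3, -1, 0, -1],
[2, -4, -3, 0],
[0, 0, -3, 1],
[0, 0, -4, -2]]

140

The matrix is block upper-triangular with a 2×2 block and a 2×2 block on the diagonal, so its determinant equals the product of the determinants of the diagonal blocks.
det of the 2×2 block = 14
det of the 2×2 block = 10
det = (14)·(10) = 140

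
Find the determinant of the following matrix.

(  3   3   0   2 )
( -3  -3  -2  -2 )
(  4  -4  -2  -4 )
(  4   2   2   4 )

The determinant is -144.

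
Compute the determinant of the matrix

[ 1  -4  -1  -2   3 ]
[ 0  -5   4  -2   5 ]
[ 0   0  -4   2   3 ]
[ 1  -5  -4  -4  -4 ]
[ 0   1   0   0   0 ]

Expand along row 5 (it has 4 zeros):
  − (1) · M_52   where M_52 = det([1 -1 -2 3; 0 4 -2 5; 0 -4 2 3; 1 -4 -4 -4]) = 112
det = (-1)·(1)·(112) = -112

The determinant is -112.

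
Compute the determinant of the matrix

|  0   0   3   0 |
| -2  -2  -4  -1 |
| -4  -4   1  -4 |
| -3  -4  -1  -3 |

12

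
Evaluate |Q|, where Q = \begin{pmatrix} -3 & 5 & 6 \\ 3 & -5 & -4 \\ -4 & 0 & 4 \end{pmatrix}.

Expand along row 3:
  + (-4) · |5 6; -5 -4| = (-4)·(-20 − (-30)) = -40
  + 4 · |-3 5; 3 -5| = 4·(15 − 15) = 0
Sum: (-40) + (0) = -40

The determinant is -40.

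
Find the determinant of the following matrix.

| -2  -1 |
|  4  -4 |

det = (-2)·(-4) − (-1)·4 = 8 − (-4) = 12

12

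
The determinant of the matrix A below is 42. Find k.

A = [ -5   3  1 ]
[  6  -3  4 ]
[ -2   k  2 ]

3

Expanding along the row containing k, det(A) is linear in k: det(A) = (26)·k + (-36).
Set (26)·k + (-36) = 42  ⇒  (26)·k = 78  ⇒  k = 3.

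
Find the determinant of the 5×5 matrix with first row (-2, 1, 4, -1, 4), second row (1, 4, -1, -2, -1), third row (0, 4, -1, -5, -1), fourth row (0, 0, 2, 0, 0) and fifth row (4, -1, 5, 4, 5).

-552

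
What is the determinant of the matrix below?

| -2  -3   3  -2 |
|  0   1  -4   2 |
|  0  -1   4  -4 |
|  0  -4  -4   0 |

80

Expand along column 1 (it has 3 zeros):
  + (-2) · M_11   where M_11 = det([1 -4 2; -1 4 -4; -4 -4 0]) = -40
det = (+1)·(-2)·(-40) = 80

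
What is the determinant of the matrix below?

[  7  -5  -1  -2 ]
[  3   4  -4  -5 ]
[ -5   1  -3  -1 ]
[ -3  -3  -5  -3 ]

Expand along row 1:
  + (7) · M_11   where M_11 = det([4 -4 -5; 1 -3 -1; -3 -5 -3]) = 62
  − (-5) · M_12   where M_12 = det([3 -4 -5; -5 -3 -1; -3 -5 -3]) = -20
  + (-1) · M_13   where M_13 = det([3 4 -5; -5 1 -1; -3 -3 -3]) = -156
  − (-2) · M_14   where M_14 = det([3 4 -4; -5 1 -3; -3 -3 -5]) = -178
det = (+1)·(7)·(62) + (-1)·(-5)·(-20) + (+1)·(-1)·(-156) + (-1)·(-2)·(-178) = 134

134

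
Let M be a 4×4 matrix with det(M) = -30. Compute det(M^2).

det(M^2) = (det M)^2 = (-30)^2 = 900

900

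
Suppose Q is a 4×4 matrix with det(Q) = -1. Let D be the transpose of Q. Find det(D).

The determinant is -1.

det(Qᵀ) = det(Q).
det(D) = (1)·(-1) = -1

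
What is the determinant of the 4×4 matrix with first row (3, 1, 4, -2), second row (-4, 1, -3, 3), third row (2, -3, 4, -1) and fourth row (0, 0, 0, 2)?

Expand along row 4 (it has 3 zeros):
  + (2) · M_44   where M_44 = det([3 1 4; -4 1 -3; 2 -3 4]) = 35
det = (+1)·(2)·(35) = 70

70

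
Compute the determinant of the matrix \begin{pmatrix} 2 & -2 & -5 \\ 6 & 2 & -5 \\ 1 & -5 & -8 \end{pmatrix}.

Expand along row 1:
  + 2 · |2 -5; -5 -8| = 2·(-16 − 25) = -82
  − (-2) · |6 -5; 1 -8| = −(-2)·(-48 − (-5)) = -86
  + (-5) · |6 2; 1 -5| = (-5)·(-30 − 2) = 160
Sum: (-82) + (-86) + (160) = -8

-8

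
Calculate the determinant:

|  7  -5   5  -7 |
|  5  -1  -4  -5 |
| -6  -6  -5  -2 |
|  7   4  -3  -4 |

990

Expand along row 1:
  + (7) · M_11   where M_11 = det([-1 -4 -5; -6 -5 -2; 4 -3 -4]) = -76
  − (-5) · M_12   where M_12 = det([5 -4 -5; -6 -5 -2; 7 -3 -4]) = -43
  + (5) · M_13   where M_13 = det([5 -1 -5; -6 -6 -2; 7 4 -4]) = 108
  − (-7) · M_14   where M_14 = det([5 -1 -4; -6 -6 -5; 7 4 -3]) = 171
det = (+1)·(7)·(-76) + (-1)·(-5)·(-43) + (+1)·(5)·(108) + (-1)·(-7)·(171) = 990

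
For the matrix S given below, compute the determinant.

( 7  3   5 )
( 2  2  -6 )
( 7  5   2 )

Expand along row 1:
  + 7 · |2 -6; 5 2| = 7·(4 − (-30)) = 238
  − 3 · |2 -6; 7 2| = −3·(4 − (-42)) = -138
  + 5 · |2 2; 7 5| = 5·(10 − 14) = -20
Sum: (238) + (-138) + (-20) = 80

det(S) = 80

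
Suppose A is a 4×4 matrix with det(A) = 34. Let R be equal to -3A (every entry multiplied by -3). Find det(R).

For a 4×4 matrix, det(-3A) = (-3)^4·det(A) = 81·det(A).
det(R) = (81)·(34) = 2754

2754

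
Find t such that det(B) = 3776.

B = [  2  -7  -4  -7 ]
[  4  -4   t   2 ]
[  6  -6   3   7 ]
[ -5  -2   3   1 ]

t = -6

Expanding along the row containing t, det(B) is linear in t: det(B) = (-597)·t + (194).
Set (-597)·t + (194) = 3776  ⇒  (-597)·t = 3582  ⇒  t = -6.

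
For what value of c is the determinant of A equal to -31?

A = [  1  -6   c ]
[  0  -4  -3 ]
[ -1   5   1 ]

Expanding along the column containing c, det(A) is linear in c: det(A) = (-4)·c + (-7).
Set (-4)·c + (-7) = -31  ⇒  (-4)·c = -24  ⇒  c = 6.

6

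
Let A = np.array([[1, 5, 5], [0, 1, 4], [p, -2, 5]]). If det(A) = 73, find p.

4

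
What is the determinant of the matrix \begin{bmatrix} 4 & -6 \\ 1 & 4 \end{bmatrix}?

22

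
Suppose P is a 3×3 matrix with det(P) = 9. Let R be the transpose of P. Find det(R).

The determinant is 9.

det(Pᵀ) = det(P).
det(R) = (1)·(9) = 9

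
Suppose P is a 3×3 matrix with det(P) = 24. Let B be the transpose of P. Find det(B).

det(Pᵀ) = det(P).
det(B) = (1)·(24) = 24

det(B) = 24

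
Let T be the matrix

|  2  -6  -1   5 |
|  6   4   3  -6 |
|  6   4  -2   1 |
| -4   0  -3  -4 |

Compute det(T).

Expand along row 4 (it has 1 zero):
  − (-4) · M_41   where M_41 = det([-6 -1 5; 4 3 -6; 4 -2 1]) = -18
  − (-3) · M_43   where M_43 = det([2 -6 5; 6 4 -6; 6 4 1]) = 308
  + (-4) · M_44   where M_44 = det([2 -6 -1; 6 4 3; 6 4 -2]) = -220
det = (-1)·(-4)·(-18) + (-1)·(-3)·(308) + (+1)·(-4)·(-220) = 1732

The determinant is 1732.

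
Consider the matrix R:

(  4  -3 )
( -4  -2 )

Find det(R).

det(R) = 4·(-2) − (-3)·(-4) = -8 − 12 = -20

det(R) = -20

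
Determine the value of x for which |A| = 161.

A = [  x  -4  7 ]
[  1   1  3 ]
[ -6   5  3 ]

0

Expanding along the column containing x, det(A) is linear in x: det(A) = (-12)·x + (161).
Set (-12)·x + (161) = 161  ⇒  (-12)·x = 0  ⇒  x = 0.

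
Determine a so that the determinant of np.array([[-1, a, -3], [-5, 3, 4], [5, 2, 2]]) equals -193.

-9

Expanding along the row containing a, det(A) is linear in a: det(A) = (30)·a + (77).
Set (30)·a + (77) = -193  ⇒  (30)·a = -270  ⇒  a = -9.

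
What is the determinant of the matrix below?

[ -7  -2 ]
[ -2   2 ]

det = (-7)·2 − (-2)·(-2) = -14 − 4 = -18

-18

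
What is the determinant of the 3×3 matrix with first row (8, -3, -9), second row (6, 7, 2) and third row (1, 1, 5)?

357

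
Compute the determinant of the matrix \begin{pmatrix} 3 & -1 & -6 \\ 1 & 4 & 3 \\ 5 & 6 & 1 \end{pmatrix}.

Expand along row 1:
  + 3 · |4 3; 6 1| = 3·(4 − 18) = -42
  − (-1) · |1 3; 5 1| = −(-1)·(1 − 15) = -14
  + (-6) · |1 4; 5 6| = (-6)·(6 − 20) = 84
Sum: (-42) + (-14) + (84) = 28

The determinant is 28.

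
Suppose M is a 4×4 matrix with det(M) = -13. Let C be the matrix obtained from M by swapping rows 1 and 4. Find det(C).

det(C) = 13

Swapping two rows multiplies the determinant by −1.
det(C) = (-1)·(-13) = 13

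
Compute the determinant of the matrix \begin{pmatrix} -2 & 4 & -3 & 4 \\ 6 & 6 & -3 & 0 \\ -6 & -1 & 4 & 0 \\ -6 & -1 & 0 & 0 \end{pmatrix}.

Expand along column 4 (it has 3 zeros):
  − (4) · M_14   where M_14 = det([6 6 -3; -6 -1 4; -6 -1 0]) = -120
det = (-1)·(4)·(-120) = 480

480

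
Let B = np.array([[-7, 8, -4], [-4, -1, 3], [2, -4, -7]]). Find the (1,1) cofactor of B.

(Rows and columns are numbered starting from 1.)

19

Delete row 1 and column 1; the remaining 2×2 submatrix is [-1 3; -4 -7].
Its determinant is (-1)·(-7) − 3·(-4) = 19.
The cofactor carries sign (−1)^(1+1) = +1, so C_{1,1} = +(19) = 19.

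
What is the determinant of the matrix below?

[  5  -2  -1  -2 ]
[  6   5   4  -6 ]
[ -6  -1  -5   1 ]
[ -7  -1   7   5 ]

Expand along row 1:
  + (5) · M_11   where M_11 = det([5 4 -6; -1 -5 1; -1 7 5]) = -72
  − (-2) · M_12   where M_12 = det([6 4 -6; -6 -5 1; -7 7 5]) = 362
  + (-1) · M_13   where M_13 = det([6 5 -6; -6 -1 1; -7 -1 5]) = 97
  − (-2) · M_14   where M_14 = det([6 5 4; -6 -1 -5; -7 -1 7]) = 309
det = (+1)·(5)·(-72) + (-1)·(-2)·(362) + (+1)·(-1)·(97) + (-1)·(-2)·(309) = 885

885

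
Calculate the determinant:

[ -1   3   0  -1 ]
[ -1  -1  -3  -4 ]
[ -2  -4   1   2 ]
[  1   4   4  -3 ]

Expand along row 1 (it has 1 zero):
  + (-1) · M_11   where M_11 = det([-1 -3 -4; -4 1 2; 4 4 -3]) = 103
  − (3) · M_12   where M_12 = det([-1 -3 -4; -2 1 2; 1 4 -3]) = 59
  − (-1) · M_14   where M_14 = det([-1 -1 -3; -2 -4 1; 1 4 4]) = 23
det = (+1)·(-1)·(103) + (-1)·(3)·(59) + (-1)·(-1)·(23) = -257

-257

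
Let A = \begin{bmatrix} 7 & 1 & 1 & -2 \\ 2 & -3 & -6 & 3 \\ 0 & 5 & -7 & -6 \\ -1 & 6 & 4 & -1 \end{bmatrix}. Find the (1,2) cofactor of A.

-5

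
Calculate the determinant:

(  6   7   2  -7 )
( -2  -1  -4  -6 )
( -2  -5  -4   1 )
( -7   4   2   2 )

Expand along row 1:
  + (6) · M_11   where M_11 = det([-1 -4 -6; -5 -4 1; 4 2 2]) = -82
  − (7) · M_12   where M_12 = det([-2 -4 -6; -2 -4 1; -7 2 2]) = 224
  + (2) · M_13   where M_13 = det([-2 -1 -6; -2 -5 1; -7 4 2]) = 289
  − (-7) · M_14   where M_14 = det([-2 -1 -4; -2 -5 -4; -7 4 2]) = 128
det = (+1)·(6)·(-82) + (-1)·(7)·(224) + (+1)·(2)·(289) + (-1)·(-7)·(128) = -586

-586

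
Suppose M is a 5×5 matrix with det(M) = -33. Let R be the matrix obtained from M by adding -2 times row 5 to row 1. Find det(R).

det(R) = -33

Adding a multiple of one row to another leaves the determinant unchanged.
det(R) = (1)·(-33) = -33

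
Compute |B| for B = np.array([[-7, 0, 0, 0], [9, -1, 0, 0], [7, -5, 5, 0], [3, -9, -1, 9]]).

315

B is lower triangular, so det(B) is the product of the diagonal entries:
det = (-7) · (-1) · (5) · (9) = 315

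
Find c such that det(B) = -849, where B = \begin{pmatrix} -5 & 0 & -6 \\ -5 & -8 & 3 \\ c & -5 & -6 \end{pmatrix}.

Expanding along the column containing c, det(B) is linear in c: det(B) = (-48)·c + (-465).
Set (-48)·c + (-465) = -849  ⇒  (-48)·c = -384  ⇒  c = 8.

c = 8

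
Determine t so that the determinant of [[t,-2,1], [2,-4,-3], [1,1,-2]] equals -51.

-5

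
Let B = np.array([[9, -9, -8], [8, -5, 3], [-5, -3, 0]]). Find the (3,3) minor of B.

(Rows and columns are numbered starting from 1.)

Delete row 3 and column 3; the remaining 2×2 submatrix is [9 -9; 8 -5].
Its determinant is 9·(-5) − (-9)·8 = 27.

27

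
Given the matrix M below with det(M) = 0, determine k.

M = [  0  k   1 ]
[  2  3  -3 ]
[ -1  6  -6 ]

Expanding along the column containing k, det(M) is linear in k: det(M) = (15)·k + (15).
Set (15)·k + (15) = 0  ⇒  (15)·k = -15  ⇒  k = -1.

k = -1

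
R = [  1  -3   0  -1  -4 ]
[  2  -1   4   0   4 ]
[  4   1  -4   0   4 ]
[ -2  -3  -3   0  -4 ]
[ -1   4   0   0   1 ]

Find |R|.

-178

Expand along column 4 (it has 4 zeros):
  − (-1) · M_14   where M_14 = det([2 -1 4 4; 4 1 -4 4; -2 -3 -3 -4; -1 4 0 1]) = -178
det = (-1)·(-1)·(-178) = -178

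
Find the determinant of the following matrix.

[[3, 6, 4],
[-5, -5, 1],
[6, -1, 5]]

Expand along column 1:
  + 3 · |-5 1; -1 5| = 3·(-25 − (-1)) = -72
  − (-5) · |6 4; -1 5| = −(-5)·(30 − (-4)) = 170
  + 6 · |6 4; -5 1| = 6·(6 − (-20)) = 156
Sum: (-72) + (170) + (156) = 254

254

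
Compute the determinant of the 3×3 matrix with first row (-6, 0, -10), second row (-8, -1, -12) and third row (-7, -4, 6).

Expand along row 1:
  + (-6) · |-1 -12; -4 6| = (-6)·(-6 − 48) = 324
  + (-10) · |-8 -1; -7 -4| = (-10)·(32 − 7) = -250
Sum: (324) + (-250) = 74

74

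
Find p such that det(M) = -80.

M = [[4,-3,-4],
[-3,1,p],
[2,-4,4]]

Expanding along the row containing p, det(M) is linear in p: det(M) = (10)·p + (-60).
Set (10)·p + (-60) = -80  ⇒  (10)·p = -20  ⇒  p = -2.

-2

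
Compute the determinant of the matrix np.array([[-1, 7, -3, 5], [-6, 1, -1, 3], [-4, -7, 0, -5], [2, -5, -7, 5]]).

Expand along row 3 (it has 1 zero):
  + (-4) · M_31   where M_31 = det([7 -3 5; 1 -1 3; -5 -7 5]) = 112
  − (-7) · M_32   where M_32 = det([-1 -3 5; -6 -1 3; 2 -7 5]) = 96
  − (-5) · M_34   where M_34 = det([-1 7 -3; -6 1 -1; 2 -5 -7]) = -380
det = (+1)·(-4)·(112) + (-1)·(-7)·(96) + (-1)·(-5)·(-380) = -1676

-1676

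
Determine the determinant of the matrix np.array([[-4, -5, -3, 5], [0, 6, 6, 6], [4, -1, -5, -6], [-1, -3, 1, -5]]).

204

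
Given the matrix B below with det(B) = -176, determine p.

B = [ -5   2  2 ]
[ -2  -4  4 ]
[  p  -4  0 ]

-7

Expanding along the row containing p, det(B) is linear in p: det(B) = (16)·p + (-64).
Set (16)·p + (-64) = -176  ⇒  (16)·p = -112  ⇒  p = -7.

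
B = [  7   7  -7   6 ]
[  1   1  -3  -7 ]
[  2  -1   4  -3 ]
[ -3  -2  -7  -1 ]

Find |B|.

Expand along row 1:
  + (7) · M_11   where M_11 = det([1 -3 -7; -1 4 -3; -2 -7 -1]) = -145
  − (7) · M_12   where M_12 = det([1 -3 -7; 2 4 -3; -3 -7 -1]) = -44
  + (-7) · M_13   where M_13 = det([1 1 -7; 2 -1 -3; -3 -2 -1]) = 55
  − (6) · M_14   where M_14 = det([1 1 -3; 2 -1 4; -3 -2 -7]) = 38
det = (+1)·(7)·(-145) + (-1)·(7)·(-44) + (+1)·(-7)·(55) + (-1)·(6)·(38) = -1320

The determinant is -1320.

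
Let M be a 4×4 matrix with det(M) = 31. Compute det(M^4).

det(M^4) = (det M)^4 = (31)^4 = 923521

923521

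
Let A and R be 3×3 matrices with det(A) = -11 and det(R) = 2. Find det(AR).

The determinant is -22.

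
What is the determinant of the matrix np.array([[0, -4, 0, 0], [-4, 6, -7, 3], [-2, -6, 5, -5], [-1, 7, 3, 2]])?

-664

Expand along row 1 (it has 3 zeros):
  − (-4) · M_12   where M_12 = det([-4 -7 3; -2 5 -5; -1 3 2]) = -166
det = (-1)·(-4)·(-166) = -664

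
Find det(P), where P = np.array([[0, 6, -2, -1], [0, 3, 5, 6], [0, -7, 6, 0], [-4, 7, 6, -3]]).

-740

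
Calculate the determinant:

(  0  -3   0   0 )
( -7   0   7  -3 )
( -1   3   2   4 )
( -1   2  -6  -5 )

Expand along row 1 (it has 3 zeros):
  − (-3) · M_12   where M_12 = det([-7 7 -3; -1 2 4; -1 -6 -5]) = -185
det = (-1)·(-3)·(-185) = -555

-555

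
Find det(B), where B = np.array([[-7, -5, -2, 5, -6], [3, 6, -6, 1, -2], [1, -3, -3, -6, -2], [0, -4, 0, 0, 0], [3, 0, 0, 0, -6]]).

det(B) = -10656

Expand along row 4 (it has 4 zeros):
  + (-4) · M_42   where M_42 = det([-7 -2 5 -6; 3 -6 1 -2; 1 -3 -6 -2; 3 0 0 -6]) = 2664
det = (+1)·(-4)·(2664) = -10656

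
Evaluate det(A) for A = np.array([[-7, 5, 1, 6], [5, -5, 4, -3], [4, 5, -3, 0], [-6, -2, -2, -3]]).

-765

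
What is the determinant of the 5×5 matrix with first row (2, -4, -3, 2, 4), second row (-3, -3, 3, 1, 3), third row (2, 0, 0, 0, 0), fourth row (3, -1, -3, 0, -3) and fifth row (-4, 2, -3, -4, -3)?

546

Expand along row 3 (it has 4 zeros):
  + (2) · M_31   where M_31 = det([-4 -3 2 4; -3 3 1 3; -1 -3 0 -3; 2 -3 -4 -3]) = 273
det = (+1)·(2)·(273) = 546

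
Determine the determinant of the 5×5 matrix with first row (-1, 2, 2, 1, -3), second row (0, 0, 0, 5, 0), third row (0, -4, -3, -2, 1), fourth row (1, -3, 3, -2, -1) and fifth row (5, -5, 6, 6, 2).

Expand along row 2 (it has 4 zeros):
  + (5) · M_24   where M_24 = det([-1 2 2 -3; 0 -4 -3 1; 1 -3 3 -1; 5 -5 6 2]) = -62
det = (+1)·(5)·(-62) = -310

-310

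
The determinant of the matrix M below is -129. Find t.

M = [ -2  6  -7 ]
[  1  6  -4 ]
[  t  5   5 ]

Expanding along the column containing t, det(M) is linear in t: det(M) = (18)·t + (-165).
Set (18)·t + (-165) = -129  ⇒  (18)·t = 36  ⇒  t = 2.

2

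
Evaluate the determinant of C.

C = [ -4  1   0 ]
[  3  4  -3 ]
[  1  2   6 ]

Expand along row 1:
  + (-4) · |4 -3; 2 6| = (-4)·(24 − (-6)) = -120
  − 1 · |3 -3; 1 6| = −1·(18 − (-3)) = -21
Sum: (-120) + (-21) = -141

The determinant is -141.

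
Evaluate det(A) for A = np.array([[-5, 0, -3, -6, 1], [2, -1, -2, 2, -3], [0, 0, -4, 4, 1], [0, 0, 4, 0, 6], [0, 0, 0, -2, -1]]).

-200

A is block upper-triangular with a 2×2 block and a 3×3 block on the diagonal, so its determinant equals the product of the determinants of the diagonal blocks.
det of the 2×2 block = 5
det of the 3×3 block = -40
det = (5)·(-40) = -200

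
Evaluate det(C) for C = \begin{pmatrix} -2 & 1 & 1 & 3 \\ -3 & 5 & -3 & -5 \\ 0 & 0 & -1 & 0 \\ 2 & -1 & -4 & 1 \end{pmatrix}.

Expand along row 3 (it has 3 zeros):
  + (-1) · M_33   where M_33 = det([-2 1 3; -3 5 -5; 2 -1 1]) = -28
det = (+1)·(-1)·(-28) = 28

|C| = 28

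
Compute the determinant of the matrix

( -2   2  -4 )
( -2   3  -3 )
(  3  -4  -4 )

Expand along row 1:
  + (-2) · |3 -3; -4 -4| = (-2)·(-12 − 12) = 48
  − 2 · |-2 -3; 3 -4| = −2·(8 − (-9)) = -34
  + (-4) · |-2 3; 3 -4| = (-4)·(8 − 9) = 4
Sum: (48) + (-34) + (4) = 18

18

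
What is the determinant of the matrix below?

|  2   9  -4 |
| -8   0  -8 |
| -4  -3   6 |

The determinant is 576.

Expand along column 2:
  − 9 · |-8 -8; -4 6| = −9·(-48 − 32) = 720
  − (-3) · |2 -4; -8 -8| = −(-3)·(-16 − 32) = -144
Sum: (720) + (-144) = 576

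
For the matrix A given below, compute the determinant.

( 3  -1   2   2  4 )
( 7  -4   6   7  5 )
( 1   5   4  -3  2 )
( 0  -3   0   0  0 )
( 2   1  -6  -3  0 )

-1848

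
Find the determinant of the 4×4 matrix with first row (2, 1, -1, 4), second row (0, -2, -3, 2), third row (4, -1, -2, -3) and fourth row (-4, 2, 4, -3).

Expand along row 2 (it has 1 zero):
  + (-2) · M_22   where M_22 = det([2 -1 4; 4 -2 -3; -4 4 -3]) = 44
  − (-3) · M_23   where M_23 = det([2 1 4; 4 -1 -3; -4 2 -3]) = 58
  + (2) · M_24   where M_24 = det([2 1 -1; 4 -1 -2; -4 2 4]) = -12
det = (+1)·(-2)·(44) + (-1)·(-3)·(58) + (+1)·(2)·(-12) = 62

The determinant is 62.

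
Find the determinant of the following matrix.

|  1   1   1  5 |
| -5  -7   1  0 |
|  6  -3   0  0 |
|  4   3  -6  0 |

Expand along column 4 (it has 3 zeros):
  − (5) · M_14   where M_14 = det([-5 -7 1; 6 -3 0; 4 3 -6]) = -312
det = (-1)·(5)·(-312) = 1560

1560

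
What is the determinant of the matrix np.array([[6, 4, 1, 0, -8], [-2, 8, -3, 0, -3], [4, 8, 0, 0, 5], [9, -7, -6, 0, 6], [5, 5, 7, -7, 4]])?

63056

Expand along column 4 (it has 4 zeros):
  − (-7) · M_54   where M_54 = det([6 4 1 -8; -2 8 -3 -3; 4 8 0 5; 9 -7 -6 6]) = 9008
det = (-1)·(-7)·(9008) = 63056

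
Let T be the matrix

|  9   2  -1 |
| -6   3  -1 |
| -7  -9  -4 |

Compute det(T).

-298

Expand along row 1:
  + 9 · |3 -1; -9 -4| = 9·(-12 − 9) = -189
  − 2 · |-6 -1; -7 -4| = −2·(24 − 7) = -34
  + (-1) · |-6 3; -7 -9| = (-1)·(54 − (-21)) = -75
Sum: (-189) + (-34) + (-75) = -298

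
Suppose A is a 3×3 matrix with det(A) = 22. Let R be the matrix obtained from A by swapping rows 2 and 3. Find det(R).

Swapping two rows multiplies the determinant by −1.
det(R) = (-1)·(22) = -22

det(R) = -22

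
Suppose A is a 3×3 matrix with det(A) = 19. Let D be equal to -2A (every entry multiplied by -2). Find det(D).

For a 3×3 matrix, det(-2A) = (-2)^3·det(A) = -8·det(A).
det(D) = (-8)·(19) = -152

The determinant is -152.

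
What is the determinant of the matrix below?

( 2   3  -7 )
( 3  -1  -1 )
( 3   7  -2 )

-141

Expand along row 1:
  + 2 · |-1 -1; 7 -2| = 2·(2 − (-7)) = 18
  − 3 · |3 -1; 3 -2| = −3·(-6 − (-3)) = 9
  + (-7) · |3 -1; 3 7| = (-7)·(21 − (-3)) = -168
Sum: (18) + (9) + (-168) = -141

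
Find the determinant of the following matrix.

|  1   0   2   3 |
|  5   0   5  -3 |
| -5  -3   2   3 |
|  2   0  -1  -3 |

Expand along column 2 (it has 3 zeros):
  − (-3) · M_32   where M_32 = det([1 2 3; 5 5 -3; 2 -1 -3]) = -45
det = (-1)·(-3)·(-45) = -135

The determinant is -135.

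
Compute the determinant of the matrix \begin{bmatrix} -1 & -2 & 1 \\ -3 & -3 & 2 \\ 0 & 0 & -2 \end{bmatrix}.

The determinant is 6.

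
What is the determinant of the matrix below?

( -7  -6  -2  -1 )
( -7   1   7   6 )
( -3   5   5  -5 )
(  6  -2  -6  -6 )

The determinant is -820.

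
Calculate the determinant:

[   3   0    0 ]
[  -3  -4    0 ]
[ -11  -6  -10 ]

The determinant is 120.

The matrix is lower triangular, so the determinant is the product of the diagonal entries:
det = (3) · (-4) · (-10) = 120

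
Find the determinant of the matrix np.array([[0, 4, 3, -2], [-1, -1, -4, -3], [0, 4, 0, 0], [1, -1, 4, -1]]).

Expand along row 3 (it has 3 zeros):
  − (4) · M_32   where M_32 = det([0 3 -2; -1 -4 -3; 1 4 -1]) = -12
det = (-1)·(4)·(-12) = 48

48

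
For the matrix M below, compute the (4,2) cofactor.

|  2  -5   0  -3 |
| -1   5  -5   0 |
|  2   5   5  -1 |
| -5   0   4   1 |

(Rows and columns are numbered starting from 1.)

-5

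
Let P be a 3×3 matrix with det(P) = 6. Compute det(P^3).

216

det(P^3) = (det P)^3 = (6)^3 = 216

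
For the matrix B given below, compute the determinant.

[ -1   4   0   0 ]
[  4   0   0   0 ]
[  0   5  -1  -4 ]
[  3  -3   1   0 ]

|B| = -64

B is block lower-triangular with a 2×2 block and a 2×2 block on the diagonal, so its determinant equals the product of the determinants of the diagonal blocks.
det of the 2×2 block = -16
det of the 2×2 block = 4
det = (-16)·(4) = -64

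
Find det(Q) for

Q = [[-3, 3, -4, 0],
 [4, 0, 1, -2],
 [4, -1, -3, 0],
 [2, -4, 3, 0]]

Expand along column 4 (it has 3 zeros):
  + (-2) · M_24   where M_24 = det([-3 3 -4; 4 -1 -3; 2 -4 3]) = 47
det = (+1)·(-2)·(47) = -94

-94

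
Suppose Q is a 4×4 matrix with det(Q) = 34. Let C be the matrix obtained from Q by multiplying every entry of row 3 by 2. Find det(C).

Scaling one row by 2 multiplies the determinant by 2.
det(C) = (2)·(34) = 68

The determinant is 68.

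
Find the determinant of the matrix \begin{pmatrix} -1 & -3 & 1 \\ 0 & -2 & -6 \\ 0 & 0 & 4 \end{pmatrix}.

The matrix is upper triangular, so the determinant is the product of the diagonal entries:
det = (-1) · (-2) · (4) = 8

The determinant is 8.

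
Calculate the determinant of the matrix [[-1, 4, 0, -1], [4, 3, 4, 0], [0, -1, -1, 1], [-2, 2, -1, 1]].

30

Expand along row 1 (it has 1 zero):
  + (-1) · M_11   where M_11 = det([3 4 0; -1 -1 1; 2 -1 1]) = 12
  − (4) · M_12   where M_12 = det([4 4 0; 0 -1 1; -2 -1 1]) = -8
  − (-1) · M_14   where M_14 = det([4 3 4; 0 -1 -1; -2 2 -1]) = 10
det = (+1)·(-1)·(12) + (-1)·(4)·(-8) + (-1)·(-1)·(10) = 30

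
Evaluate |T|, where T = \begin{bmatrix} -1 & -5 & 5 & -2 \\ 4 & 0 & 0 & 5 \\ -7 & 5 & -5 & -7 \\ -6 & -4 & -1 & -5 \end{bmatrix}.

det(T) = 100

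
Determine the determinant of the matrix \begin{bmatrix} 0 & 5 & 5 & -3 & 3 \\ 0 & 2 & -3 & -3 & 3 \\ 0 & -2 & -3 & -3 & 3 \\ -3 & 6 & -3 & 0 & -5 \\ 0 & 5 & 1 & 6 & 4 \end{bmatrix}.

2880

Expand along column 1 (it has 4 zeros):
  − (-3) · M_41   where M_41 = det([5 5 -3 3; 2 -3 -3 3; -2 -3 -3 3; 5 1 6 4]) = 960
det = (-1)·(-3)·(960) = 2880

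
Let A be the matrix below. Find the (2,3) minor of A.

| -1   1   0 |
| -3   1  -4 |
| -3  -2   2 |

5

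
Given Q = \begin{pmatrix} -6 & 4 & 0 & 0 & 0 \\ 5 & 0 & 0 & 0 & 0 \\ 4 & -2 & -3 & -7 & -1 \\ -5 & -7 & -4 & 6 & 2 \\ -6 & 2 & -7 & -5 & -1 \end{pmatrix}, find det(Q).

The determinant is -1040.

Q is block lower-triangular with a 2×2 block and a 3×3 block on the diagonal, so its determinant equals the product of the determinants of the diagonal blocks.
det of the 2×2 block = -20
det of the 3×3 block = 52
det = (-20)·(52) = -1040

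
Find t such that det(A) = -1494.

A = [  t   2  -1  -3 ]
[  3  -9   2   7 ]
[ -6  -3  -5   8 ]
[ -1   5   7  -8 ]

t = -4

Expanding along the column containing t, det(A) is linear in t: det(A) = (204)·t + (-678).
Set (204)·t + (-678) = -1494  ⇒  (204)·t = -816  ⇒  t = -4.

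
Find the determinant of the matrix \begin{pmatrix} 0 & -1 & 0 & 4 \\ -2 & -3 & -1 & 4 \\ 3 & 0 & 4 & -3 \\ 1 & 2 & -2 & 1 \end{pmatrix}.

The determinant is 50.

Expand along row 1 (it has 2 zeros):
  − (-1) · M_12   where M_12 = det([-2 -1 4; 3 4 -3; 1 -2 1]) = -30
  − (4) · M_14   where M_14 = det([-2 -3 -1; 3 0 4; 1 2 -2]) = -20
det = (-1)·(-1)·(-30) + (-1)·(4)·(-20) = 50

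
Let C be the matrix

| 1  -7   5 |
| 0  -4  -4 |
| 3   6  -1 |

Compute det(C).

det(C) = 172

Expand along column 1:
  + 1 · |-4 -4; 6 -1| = 1·(4 − (-24)) = 28
  + 3 · |-7 5; -4 -4| = 3·(28 − (-20)) = 144
Sum: (28) + (144) = 172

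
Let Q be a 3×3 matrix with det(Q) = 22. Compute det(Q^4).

234256

det(Q^4) = (det Q)^4 = (22)^4 = 234256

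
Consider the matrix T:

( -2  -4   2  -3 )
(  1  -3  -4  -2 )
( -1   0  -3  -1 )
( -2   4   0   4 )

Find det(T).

|T| = -134

Expand along row 3 (it has 1 zero):
  + (-1) · M_31   where M_31 = det([-4 2 -3; -3 -4 -2; 4 0 4]) = 24
  + (-3) · M_33   where M_33 = det([-2 -4 -3; 1 -3 -2; -2 4 4]) = 14
  − (-1) · M_34   where M_34 = det([-2 -4 2; 1 -3 -4; -2 4 0]) = -68
det = (+1)·(-1)·(24) + (+1)·(-3)·(14) + (-1)·(-1)·(-68) = -134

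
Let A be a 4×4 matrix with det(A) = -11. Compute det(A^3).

det(A^3) = (det A)^3 = (-11)^3 = -1331

-1331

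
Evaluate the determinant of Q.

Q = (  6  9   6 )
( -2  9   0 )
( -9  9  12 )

Expand along row 2:
  − (-2) · |9 6; 9 12| = −(-2)·(108 − 54) = 108
  + 9 · |6 6; -9 12| = 9·(72 − (-54)) = 1134
Sum: (108) + (1134) = 1242

det(Q) = 1242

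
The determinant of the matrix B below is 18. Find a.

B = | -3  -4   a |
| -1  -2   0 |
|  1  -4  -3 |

4

Expanding along the column containing a, det(B) is linear in a: det(B) = (6)·a + (-6).
Set (6)·a + (-6) = 18  ⇒  (6)·a = 24  ⇒  a = 4.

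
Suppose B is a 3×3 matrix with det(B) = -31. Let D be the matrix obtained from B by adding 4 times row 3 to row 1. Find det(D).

Adding a multiple of one row to another leaves the determinant unchanged.
det(D) = (1)·(-31) = -31

-31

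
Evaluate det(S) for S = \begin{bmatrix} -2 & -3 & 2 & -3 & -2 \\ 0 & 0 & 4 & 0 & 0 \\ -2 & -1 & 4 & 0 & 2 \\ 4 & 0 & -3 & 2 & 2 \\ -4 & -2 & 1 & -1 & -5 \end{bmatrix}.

-560

Expand along row 2 (it has 4 zeros):
  − (4) · M_23   where M_23 = det([-2 -3 -3 -2; -2 -1 0 2; 4 0 2 2; -4 -2 -1 -5]) = 140
det = (-1)·(4)·(140) = -560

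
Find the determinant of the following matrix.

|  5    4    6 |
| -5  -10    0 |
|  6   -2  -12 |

Expand along column 3:
  + 6 · |-5 -10; 6 -2| = 6·(10 − (-60)) = 420
  + (-12) · |5 4; -5 -10| = (-12)·(-50 − (-20)) = 360
Sum: (420) + (360) = 780

The determinant is 780.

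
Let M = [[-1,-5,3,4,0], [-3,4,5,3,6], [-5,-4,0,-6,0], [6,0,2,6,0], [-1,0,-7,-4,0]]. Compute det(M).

Expand along column 5 (it has 4 zeros):
  − (6) · M_25   where M_25 = det([-1 -5 3 4; -5 -4 0 -6; 6 0 2 6; -1 0 -7 -4]) = 910
det = (-1)·(6)·(910) = -5460

-5460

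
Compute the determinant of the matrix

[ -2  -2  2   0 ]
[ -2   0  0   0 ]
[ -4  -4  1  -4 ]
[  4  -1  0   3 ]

52

Expand along row 2 (it has 3 zeros):
  − (-2) · M_21   where M_21 = det([-2 2 0; -4 1 -4; -1 0 3]) = 26
det = (-1)·(-2)·(26) = 52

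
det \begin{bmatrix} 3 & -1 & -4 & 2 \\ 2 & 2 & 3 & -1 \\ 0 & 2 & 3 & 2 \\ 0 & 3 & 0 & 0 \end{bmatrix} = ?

165

Expand along row 4 (it has 3 zeros):
  + (3) · M_42   where M_42 = det([3 -4 2; 2 3 -1; 0 3 2]) = 55
det = (+1)·(3)·(55) = 165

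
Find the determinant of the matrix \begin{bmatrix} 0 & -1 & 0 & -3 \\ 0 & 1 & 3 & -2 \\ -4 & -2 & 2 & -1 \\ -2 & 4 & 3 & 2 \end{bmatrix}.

Expand along row 1 (it has 2 zeros):
  − (-1) · M_12   where M_12 = det([0 3 -2; -4 2 -1; -2 3 2]) = 46
  − (-3) · M_14   where M_14 = det([0 1 3; -4 -2 2; -2 4 3]) = -52
det = (-1)·(-1)·(46) + (-1)·(-3)·(-52) = -110

The determinant is -110.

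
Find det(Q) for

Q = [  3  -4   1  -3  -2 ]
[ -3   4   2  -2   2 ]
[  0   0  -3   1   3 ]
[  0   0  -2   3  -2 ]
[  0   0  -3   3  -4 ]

Q is block upper-triangular with a 2×2 block and a 3×3 block on the diagonal, so its determinant equals the product of the determinants of the diagonal blocks.
det of the 2×2 block = 0
det of the 3×3 block = 25
det = (0)·(25) = 0

det(Q) = 0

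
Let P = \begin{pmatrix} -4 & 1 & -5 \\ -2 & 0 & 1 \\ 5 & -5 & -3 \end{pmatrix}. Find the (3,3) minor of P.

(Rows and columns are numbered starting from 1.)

2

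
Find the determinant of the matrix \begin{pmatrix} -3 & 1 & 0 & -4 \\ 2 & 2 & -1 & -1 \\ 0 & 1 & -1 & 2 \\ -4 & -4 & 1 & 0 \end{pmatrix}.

-37

Expand along row 1 (it has 1 zero):
  + (-3) · M_11   where M_11 = det([2 -1 -1; 1 -1 2; -4 1 0]) = 7
  − (1) · M_12   where M_12 = det([2 -1 -1; 0 -1 2; -4 1 0]) = 8
  − (-4) · M_14   where M_14 = det([2 2 -1; 0 1 -1; -4 -4 1]) = -2
det = (+1)·(-3)·(7) + (-1)·(1)·(8) + (-1)·(-4)·(-2) = -37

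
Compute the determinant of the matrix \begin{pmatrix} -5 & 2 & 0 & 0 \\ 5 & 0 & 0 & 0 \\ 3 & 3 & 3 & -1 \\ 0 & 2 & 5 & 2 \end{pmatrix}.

The matrix is block lower-triangular with a 2×2 block and a 2×2 block on the diagonal, so its determinant equals the product of the determinants of the diagonal blocks.
det of the 2×2 block = -10
det of the 2×2 block = 11
det = (-10)·(11) = -110

-110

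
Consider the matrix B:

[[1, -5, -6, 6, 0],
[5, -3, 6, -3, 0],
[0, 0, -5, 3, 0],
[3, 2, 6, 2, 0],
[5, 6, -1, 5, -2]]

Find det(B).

det(B) = 1586

Expand along column 5 (it has 4 zeros):
  + (-2) · M_55   where M_55 = det([1 -5 -6 6; 5 -3 6 -3; 0 0 -5 3; 3 2 6 2]) = -793
det = (+1)·(-2)·(-793) = 1586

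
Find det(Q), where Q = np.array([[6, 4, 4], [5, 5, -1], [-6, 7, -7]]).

det(Q) = 256

Expand along column 1:
  + 6 · |5 -1; 7 -7| = 6·(-35 − (-7)) = -168
  − 5 · |4 4; 7 -7| = −5·(-28 − 28) = 280
  + (-6) · |4 4; 5 -1| = (-6)·(-4 − 20) = 144
Sum: (-168) + (280) + (144) = 256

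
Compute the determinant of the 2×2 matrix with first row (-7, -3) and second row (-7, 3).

The determinant is -42.

det = (-7)·3 − (-3)·(-7) = -21 − 21 = -42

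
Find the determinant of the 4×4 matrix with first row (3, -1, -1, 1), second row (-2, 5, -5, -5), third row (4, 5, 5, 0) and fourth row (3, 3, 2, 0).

Expand along column 4 (it has 2 zeros):
  − (1) · M_14   where M_14 = det([-2 5 -5; 4 5 5; 3 3 2]) = 60
  + (-5) · M_24   where M_24 = det([3 -1 -1; 4 5 5; 3 3 2]) = -19
det = (-1)·(1)·(60) + (+1)·(-5)·(-19) = 35

35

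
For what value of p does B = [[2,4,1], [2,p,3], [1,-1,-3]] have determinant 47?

p = -1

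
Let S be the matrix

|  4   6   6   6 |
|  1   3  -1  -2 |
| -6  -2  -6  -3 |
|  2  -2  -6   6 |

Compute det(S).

1560

Expand along row 1:
  + (4) · M_11   where M_11 = det([3 -1 -2; -2 -6 -3; -2 -6 6]) = -180
  − (6) · M_12   where M_12 = det([1 -1 -2; -6 -6 -3; 2 -6 6]) = -180
  + (6) · M_13   where M_13 = det([1 3 -2; -6 -2 -3; 2 -2 6]) = 40
  − (6) · M_14   where M_14 = det([1 3 -1; -6 -2 -6; 2 -2 -6]) = -160
det = (+1)·(4)·(-180) + (-1)·(6)·(-180) + (+1)·(6)·(40) + (-1)·(6)·(-160) = 1560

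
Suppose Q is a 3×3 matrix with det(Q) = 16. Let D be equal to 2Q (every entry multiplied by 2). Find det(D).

128

For a 3×3 matrix, det(2Q) = 2^3·det(Q) = 8·det(Q).
det(D) = (8)·(16) = 128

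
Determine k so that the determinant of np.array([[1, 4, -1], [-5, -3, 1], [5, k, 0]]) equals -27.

k = -8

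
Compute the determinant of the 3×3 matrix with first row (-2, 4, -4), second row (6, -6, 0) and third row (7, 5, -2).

-264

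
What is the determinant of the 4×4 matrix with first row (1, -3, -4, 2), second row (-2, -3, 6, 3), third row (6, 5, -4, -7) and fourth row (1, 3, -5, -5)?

336

Expand along row 1:
  + (1) · M_11   where M_11 = det([-3 6 3; 5 -4 -7; 3 -5 -5]) = 30
  − (-3) · M_12   where M_12 = det([-2 6 3; 6 -4 -7; 1 -5 -5]) = 90
  + (-4) · M_13   where M_13 = det([-2 -3 3; 6 5 -7; 1 3 -5]) = -22
  − (2) · M_14   where M_14 = det([-2 -3 6; 6 5 -4; 1 3 -5]) = 26
det = (+1)·(1)·(30) + (-1)·(-3)·(90) + (+1)·(-4)·(-22) + (-1)·(2)·(26) = 336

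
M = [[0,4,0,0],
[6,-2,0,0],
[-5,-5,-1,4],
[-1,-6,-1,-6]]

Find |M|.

-240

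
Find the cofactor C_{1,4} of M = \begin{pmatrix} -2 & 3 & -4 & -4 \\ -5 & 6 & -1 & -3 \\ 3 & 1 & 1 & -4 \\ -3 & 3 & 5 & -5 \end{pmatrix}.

The cofactor is 130.

Delete row 1 and column 4; the remaining 3×3 submatrix is [-5 6 -1; 3 1 1; -3 3 5].
Its determinant is -130.
The cofactor carries sign (−1)^(1+4) = −1, so C_{1,4} = −(-130) = 130.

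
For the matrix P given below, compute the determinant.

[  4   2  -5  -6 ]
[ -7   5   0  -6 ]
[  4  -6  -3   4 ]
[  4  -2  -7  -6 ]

The determinant is 496.

Expand along row 2 (it has 1 zero):
  − (-7) · M_21   where M_21 = det([2 -5 -6; -6 -3 4; -2 -7 -6]) = 96
  + (5) · M_22   where M_22 = det([4 -5 -6; 4 -3 4; 4 -7 -6]) = 80
  + (-6) · M_24   where M_24 = det([4 2 -5; 4 -6 -3; 4 -2 -7]) = 96
det = (-1)·(-7)·(96) + (+1)·(5)·(80) + (+1)·(-6)·(96) = 496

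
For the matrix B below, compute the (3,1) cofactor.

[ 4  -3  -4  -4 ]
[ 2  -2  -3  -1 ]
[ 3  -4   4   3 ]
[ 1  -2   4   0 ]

Delete row 3 and column 1; the remaining 3×3 submatrix is [-3 -4 -4; -2 -3 -1; -2 4 0].
Its determinant is 36.
The cofactor carries sign (−1)^(3+1) = +1, so C_{3,1} = +(36) = 36.

36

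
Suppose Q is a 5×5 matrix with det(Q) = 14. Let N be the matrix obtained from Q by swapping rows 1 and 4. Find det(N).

Swapping two rows multiplies the determinant by −1.
det(N) = (-1)·(14) = -14

det(N) = -14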